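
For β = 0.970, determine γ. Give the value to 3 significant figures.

γ ≈ 4.11

γ = 1/√(1 − β²) = 1/√(1 − 0.970²) = 1/√(0.059100) = 4.11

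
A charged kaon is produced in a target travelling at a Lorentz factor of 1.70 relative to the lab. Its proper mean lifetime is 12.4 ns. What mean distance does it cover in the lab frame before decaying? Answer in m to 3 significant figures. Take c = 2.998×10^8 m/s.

d ≈ 5.11 m

β = √(1 − 1/γ²) = √(1 − 1/1.70²) = 0.80869
Dilated lifetime: Δt = γτ₀ = 1.70 × 12.4 ns = 21.080 ns
d = vΔt = 0.80869c × 21.080 ns = 2.4245×10^8 m/s × 2.1080×10^-8 s = 5.11 m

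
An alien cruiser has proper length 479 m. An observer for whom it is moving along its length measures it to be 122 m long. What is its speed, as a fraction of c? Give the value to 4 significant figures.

γ = L₀/L = 479/122 = 3.92623
β = √(1 − 1/γ²) = 0.9670

β ≈ 0.9670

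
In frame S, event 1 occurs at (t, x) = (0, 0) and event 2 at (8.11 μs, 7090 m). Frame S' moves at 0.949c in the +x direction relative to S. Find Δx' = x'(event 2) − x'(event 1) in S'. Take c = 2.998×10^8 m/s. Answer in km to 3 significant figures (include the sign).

Δx' ≈ 15.2 km

γ = 1/√(1 − 0.949²) = 3.1718
Δx' = γ(Δx − vΔt) = 3.1718 × (7090 m − 0.949×(2.998×10^8 m/s)×8.11×10^-6 s)
= 3.1718 × (4782.6 m) = 15.2 km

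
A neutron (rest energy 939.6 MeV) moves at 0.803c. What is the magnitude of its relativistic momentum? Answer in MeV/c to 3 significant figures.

γ = 1/√(1 − 0.803²) = 1.6779
p = γβm₀c = 1.6779 × 0.803 × 939.6 MeV/c = 1270 MeV/c

p ≈ 1270 MeV/c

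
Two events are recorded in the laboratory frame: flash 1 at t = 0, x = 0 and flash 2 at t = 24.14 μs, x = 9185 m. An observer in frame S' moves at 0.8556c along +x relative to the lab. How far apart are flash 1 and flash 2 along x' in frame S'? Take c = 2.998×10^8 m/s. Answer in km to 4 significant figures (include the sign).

γ = 1/√(1 − 0.8556²) = 1.93185
Δx' = γ(Δx − vΔt) = 1.93185 × (9185 m − 0.8556×(2.998×10^8 m/s)×24.14×10^-6 s)
= 1.93185 × (2992.88 m) = 5.782 km

Δx' ≈ 5.782 km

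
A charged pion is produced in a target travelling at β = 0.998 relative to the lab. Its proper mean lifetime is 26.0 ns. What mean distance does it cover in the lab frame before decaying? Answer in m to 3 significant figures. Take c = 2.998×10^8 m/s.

d ≈ 123 m

γ = 1/√(1 − 0.998²) = 15.819
Dilated lifetime: Δt = γτ₀ = 15.819 × 26.0 ns = 411.30 ns
d = vΔt = 0.998c × 411.30 ns = 2.9920×10^8 m/s × 4.1130×10^-7 s = 123 m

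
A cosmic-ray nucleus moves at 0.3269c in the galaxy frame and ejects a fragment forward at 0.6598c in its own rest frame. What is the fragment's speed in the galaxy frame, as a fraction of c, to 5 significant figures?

u ≈ 0.81164c

Compose boost 2: (0.6598 + 0.3269)/(1 + 0.6598×0.3269) = 0.98670/1.215689 = 0.81164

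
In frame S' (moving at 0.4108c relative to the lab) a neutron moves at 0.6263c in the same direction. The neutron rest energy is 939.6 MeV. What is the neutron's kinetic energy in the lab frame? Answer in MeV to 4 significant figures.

K ≈ 722.5 MeV

u_lab = (0.6263 + 0.4108)/(1 + 0.6263×0.4108) = 0.8248733
γ = 1/√(1 − 0.8248733²) = 1.76892
K = (γ − 1)m₀c² = (1.76892 − 1) × 939.6 = 0.768917 × 939.6 = 722.5 MeV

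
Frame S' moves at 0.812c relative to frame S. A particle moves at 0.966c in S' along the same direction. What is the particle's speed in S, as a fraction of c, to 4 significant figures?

Relativistic velocity addition: u = (u' + v)/(1 + u'v/c²)
= (0.966 + 0.812)/(1 + 0.966×0.812) = 1.778/1.78439 = 0.9964

u ≈ 0.9964c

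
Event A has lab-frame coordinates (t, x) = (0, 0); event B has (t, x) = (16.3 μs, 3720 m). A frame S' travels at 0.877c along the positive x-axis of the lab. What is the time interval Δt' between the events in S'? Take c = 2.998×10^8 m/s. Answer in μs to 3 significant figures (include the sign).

γ = 1/√(1 − 0.877²) = 2.0812
Δt' = γ(Δt − vΔx/c²) = 2.0812 × (16.3 μs − 0.877×3720 m / (2.998×10^8 m/s))
= 2.0812 × (5.4179 μs) = 11.3 μs

Δt' ≈ 11.3 μs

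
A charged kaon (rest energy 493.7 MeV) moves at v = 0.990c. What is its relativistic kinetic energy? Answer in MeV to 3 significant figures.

K ≈ 3010 MeV

γ = 1/√(1 − 0.990²) = 7.0888
K = (γ − 1)m₀c² = (7.0888 − 1) × 493.7 MeV = 6.0888 × 493.7 MeV = 3010 MeV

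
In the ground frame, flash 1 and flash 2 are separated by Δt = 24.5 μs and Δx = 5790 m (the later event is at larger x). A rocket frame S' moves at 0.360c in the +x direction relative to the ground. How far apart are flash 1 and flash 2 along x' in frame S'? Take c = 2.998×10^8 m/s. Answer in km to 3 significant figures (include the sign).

γ = 1/√(1 − 0.360²) = 1.0719
Δx' = γ(Δx − vΔt) = 1.0719 × (5790 m − 0.360×(2.998×10^8 m/s)×24.5×10^-6 s)
= 1.0719 × (3145.8 m) = 3.37 km

Δx' ≈ 3.37 km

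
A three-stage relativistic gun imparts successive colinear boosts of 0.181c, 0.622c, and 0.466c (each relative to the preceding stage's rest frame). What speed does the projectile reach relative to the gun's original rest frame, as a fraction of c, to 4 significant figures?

Compose boost 2: (0.622 + 0.181)/(1 + 0.622×0.181) = 0.8030/1.11258 = 0.721745
Compose boost 3: (0.466 + 0.721745)/(1 + 0.466×0.721745) = 1.18774/1.33633 = 0.8888

u ≈ 0.8888c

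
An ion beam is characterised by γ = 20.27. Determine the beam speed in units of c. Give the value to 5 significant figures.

β = √(1 − 1/γ²) = √(1 − 1/20.27²) = √(0.9975662) = 0.99878

β ≈ 0.99878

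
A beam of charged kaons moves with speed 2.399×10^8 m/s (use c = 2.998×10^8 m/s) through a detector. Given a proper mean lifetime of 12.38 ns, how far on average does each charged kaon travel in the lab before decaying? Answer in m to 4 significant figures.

β = v/c = 2.399×10^8 / 2.998×10^8 = 0.800200
γ = 1/√(1 − 0.800200²) = 1.66741
Dilated lifetime: Δt = γτ₀ = 1.66741 × 12.38 ns = 20.6425 ns
d = vΔt = 0.800200c × 20.6425 ns = 2.39900×10^8 m/s × 2.06425×10^-8 s = 4.952 m

d ≈ 4.952 m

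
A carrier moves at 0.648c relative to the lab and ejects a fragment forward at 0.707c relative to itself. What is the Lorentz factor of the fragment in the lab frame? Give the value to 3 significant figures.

u_lab = (0.707 + 0.648)/(1 + 0.707×0.648) = 1.355/1.45814 = 0.929269
γ = 1/√(1 − 0.929269²) = 2.71

γ ≈ 2.71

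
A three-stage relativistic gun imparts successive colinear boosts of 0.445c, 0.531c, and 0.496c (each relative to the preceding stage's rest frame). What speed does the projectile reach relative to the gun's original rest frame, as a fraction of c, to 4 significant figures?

u ≈ 0.9237c

Compose boost 2: (0.531 + 0.445)/(1 + 0.531×0.445) = 0.9760/1.23629 = 0.789456
Compose boost 3: (0.496 + 0.789456)/(1 + 0.496×0.789456) = 1.28546/1.39157 = 0.9237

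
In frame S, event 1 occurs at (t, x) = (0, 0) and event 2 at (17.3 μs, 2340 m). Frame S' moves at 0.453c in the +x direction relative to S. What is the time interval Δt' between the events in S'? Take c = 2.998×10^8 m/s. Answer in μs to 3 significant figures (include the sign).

γ = 1/√(1 − 0.453²) = 1.1217
Δt' = γ(Δt − vΔx/c²) = 1.1217 × (17.3 μs − 0.453×2340 m / (2.998×10^8 m/s))
= 1.1217 × (13.764 μs) = 15.4 μs

Δt' ≈ 15.4 μs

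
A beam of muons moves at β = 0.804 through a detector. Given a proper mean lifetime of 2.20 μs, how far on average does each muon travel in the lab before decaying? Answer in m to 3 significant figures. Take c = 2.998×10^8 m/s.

γ = 1/√(1 − 0.804²) = 1.6817
Dilated lifetime: Δt = γτ₀ = 1.6817 × 2.20 μs = 3.6998 μs
d = vΔt = 0.804c × 3.6998 μs = 2.4104×10^8 m/s × 3.6998×10^-6 s = 892 m

d ≈ 892 m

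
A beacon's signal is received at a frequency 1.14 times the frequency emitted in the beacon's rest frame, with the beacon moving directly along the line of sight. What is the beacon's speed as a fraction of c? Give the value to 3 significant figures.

f_obs/f_src = √((1+β)/(1−β)) = 1.14  ⇒  (1+β)/(1−β) = 1.2996
β = |1 − D²|/(1 + D²) = |1 − 1.2996|/(1 + 1.2996) = 0.130

β ≈ 0.130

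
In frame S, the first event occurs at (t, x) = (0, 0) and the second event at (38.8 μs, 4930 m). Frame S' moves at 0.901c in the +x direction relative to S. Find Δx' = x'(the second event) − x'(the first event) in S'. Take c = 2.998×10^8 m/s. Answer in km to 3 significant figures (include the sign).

Δx' ≈ -12.8 km

γ = 1/√(1 − 0.901²) = 2.3051
Δx' = γ(Δx − vΔt) = 2.3051 × (4930 m − 0.901×(2.998×10^8 m/s)×38.8×10^-6 s)
= 2.3051 × (-5550.6 m) = -12.8 km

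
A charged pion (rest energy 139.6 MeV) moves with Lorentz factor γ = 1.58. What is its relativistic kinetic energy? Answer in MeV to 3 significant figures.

K ≈ 81.0 MeV

γ = 1.58 (given)
K = (γ − 1)m₀c² = (1.58 − 1) × 139.6 MeV = 0.58000 × 139.6 MeV = 81.0 MeV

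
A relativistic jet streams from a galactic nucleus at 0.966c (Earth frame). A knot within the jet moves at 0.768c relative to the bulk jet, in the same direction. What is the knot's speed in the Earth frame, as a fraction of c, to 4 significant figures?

u ≈ 0.9955c

Relativistic velocity addition: u = (u' + v)/(1 + u'v/c²)
= (0.768 + 0.966)/(1 + 0.768×0.966) = 1.734/1.74189 = 0.9955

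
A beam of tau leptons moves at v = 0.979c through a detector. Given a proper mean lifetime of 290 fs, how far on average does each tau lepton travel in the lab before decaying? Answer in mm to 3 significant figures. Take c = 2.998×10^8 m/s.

d ≈ 0.418 mm

γ = 1/√(1 − 0.979²) = 4.9053
Dilated lifetime: Δt = γτ₀ = 4.9053 × 290 fs = 1422.5 fs
d = vΔt = 0.979c × 1422.5 fs = 2.9350×10^8 m/s × 1.4225×10^-12 s = 0.418 mm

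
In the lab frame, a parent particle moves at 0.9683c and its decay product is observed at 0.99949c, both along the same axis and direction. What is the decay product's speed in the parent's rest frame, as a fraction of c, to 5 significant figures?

Inverse velocity addition: u' = (u − v)/(1 − uv/c²)
= (0.99949 − 0.9683)/(1 − 0.99949×0.9683) = 0.031190/0.03219383 = 0.96882

u' ≈ 0.96882c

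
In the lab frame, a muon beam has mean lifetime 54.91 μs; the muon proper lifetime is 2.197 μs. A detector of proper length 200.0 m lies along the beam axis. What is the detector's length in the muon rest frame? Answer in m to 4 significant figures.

L ≈ 8.002 m

Time dilation ⇒ γ = Δt/τ₀ = 54.91/2.197 = 24.9932
Length contraction: L = L₀/γ = 200.0/24.9932 = 8.002 m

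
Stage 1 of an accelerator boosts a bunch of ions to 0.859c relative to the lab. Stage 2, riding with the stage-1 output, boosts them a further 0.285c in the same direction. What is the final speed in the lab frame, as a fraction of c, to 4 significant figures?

Compose boost 2: (0.285 + 0.859)/(1 + 0.285×0.859) = 1.144/1.24482 = 0.9190

u ≈ 0.9190c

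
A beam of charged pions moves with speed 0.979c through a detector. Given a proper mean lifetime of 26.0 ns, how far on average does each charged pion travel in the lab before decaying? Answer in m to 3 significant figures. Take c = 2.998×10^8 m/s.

d ≈ 37.4 m

γ = 1/√(1 − 0.979²) = 4.9053
Dilated lifetime: Δt = γτ₀ = 4.9053 × 26.0 ns = 127.54 ns
d = vΔt = 0.979c × 127.54 ns = 2.9350×10^8 m/s × 1.2754×10^-7 s = 37.4 m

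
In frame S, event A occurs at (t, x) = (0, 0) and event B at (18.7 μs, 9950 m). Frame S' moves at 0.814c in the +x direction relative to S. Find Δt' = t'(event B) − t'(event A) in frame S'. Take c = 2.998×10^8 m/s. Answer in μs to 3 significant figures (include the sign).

γ = 1/√(1 − 0.814²) = 1.7216
Δt' = γ(Δt − vΔx/c²) = 1.7216 × (18.7 μs − 0.814×9950 m / (2.998×10^8 m/s))
= 1.7216 × (-8.3157 μs) = -14.3 μs

Δt' ≈ -14.3 μs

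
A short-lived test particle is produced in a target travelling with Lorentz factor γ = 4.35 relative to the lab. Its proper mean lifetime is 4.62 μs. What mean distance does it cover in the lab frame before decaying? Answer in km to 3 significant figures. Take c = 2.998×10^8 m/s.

β = √(1 − 1/γ²) = √(1 − 1/4.35²) = 0.97322
Dilated lifetime: Δt = γτ₀ = 4.35 × 4.62 μs = 20.097 μs
d = vΔt = 0.97322c × 20.097 μs = 2.9177×10^8 m/s × 2.0097×10^-5 s = 5.86 km

d ≈ 5.86 km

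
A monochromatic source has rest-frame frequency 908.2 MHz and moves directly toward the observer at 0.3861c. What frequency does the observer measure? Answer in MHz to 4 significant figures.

Relativistic Doppler: f_obs = f_src √((1+β)/(1−β))
= 908.2 × √(1.38610/0.613900) = 908.2 × 1.50262 = 1365 MHz

f_obs ≈ 1365 MHz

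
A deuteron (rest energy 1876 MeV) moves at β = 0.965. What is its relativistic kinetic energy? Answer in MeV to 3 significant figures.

K ≈ 5280 MeV

γ = 1/√(1 − 0.965²) = 3.8132
K = (γ − 1)m₀c² = (3.8132 − 1) × 1876 MeV = 2.8132 × 1876 MeV = 5280 MeV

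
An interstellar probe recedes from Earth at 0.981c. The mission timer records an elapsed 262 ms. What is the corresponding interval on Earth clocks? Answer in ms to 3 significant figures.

γ = 1/√(1 − 0.981²) = 5.1544
Time dilation: Δt = γτ₀ = 5.1544 × 262 ms = 1350 ms

Δt ≈ 1350 ms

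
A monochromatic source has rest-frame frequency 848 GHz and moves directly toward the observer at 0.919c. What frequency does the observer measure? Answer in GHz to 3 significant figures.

f_obs ≈ 4130 GHz

Relativistic Doppler: f_obs = f_src √((1+β)/(1−β))
= 848 × √(1.9190/0.081000) = 848 × 4.8674 = 4130 GHz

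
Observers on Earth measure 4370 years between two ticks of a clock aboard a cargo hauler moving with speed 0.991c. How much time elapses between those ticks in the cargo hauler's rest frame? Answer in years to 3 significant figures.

τ₀ ≈ 585 years

γ = 1/√(1 − 0.991²) = 7.4704
Proper time: τ₀ = Δt/γ = 4370/7.4704 = 585 years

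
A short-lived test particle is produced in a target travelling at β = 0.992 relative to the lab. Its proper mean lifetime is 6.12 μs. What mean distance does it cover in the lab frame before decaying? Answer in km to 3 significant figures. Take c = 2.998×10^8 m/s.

γ = 1/√(1 − 0.992²) = 7.9216
Dilated lifetime: Δt = γτ₀ = 7.9216 × 6.12 μs = 48.480 μs
d = vΔt = 0.992c × 48.480 μs = 2.9740×10^8 m/s × 4.8480×10^-5 s = 14.4 km

d ≈ 14.4 km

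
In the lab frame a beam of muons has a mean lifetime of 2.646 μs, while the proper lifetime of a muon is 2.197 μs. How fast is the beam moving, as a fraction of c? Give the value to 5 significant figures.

γ = Δt/τ₀ = 2.646/2.197 = 1.204370
β = √(1 − 1/γ²) = √(1 − 1/1.204370²) = 0.55730

β ≈ 0.55730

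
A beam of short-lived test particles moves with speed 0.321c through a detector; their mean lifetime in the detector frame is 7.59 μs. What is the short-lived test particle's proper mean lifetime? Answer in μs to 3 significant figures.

τ₀ ≈ 7.19 μs

γ = 1/√(1 − 0.321²) = 1.0559
Proper time: τ₀ = Δt/γ = 7.59/1.0559 = 7.19 μs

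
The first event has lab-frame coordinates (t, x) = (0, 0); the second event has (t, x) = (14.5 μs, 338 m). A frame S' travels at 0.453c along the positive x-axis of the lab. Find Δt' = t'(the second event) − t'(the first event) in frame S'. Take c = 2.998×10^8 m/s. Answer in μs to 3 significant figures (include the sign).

Δt' ≈ 15.7 μs

γ = 1/√(1 − 0.453²) = 1.1217
Δt' = γ(Δt − vΔx/c²) = 1.1217 × (14.5 μs − 0.453×338 m / (2.998×10^8 m/s))
= 1.1217 × (13.989 μs) = 15.7 μs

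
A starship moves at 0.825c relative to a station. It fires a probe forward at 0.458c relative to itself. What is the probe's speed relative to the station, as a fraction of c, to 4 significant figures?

u ≈ 0.9312c

Relativistic velocity addition: u = (u' + v)/(1 + u'v/c²)
= (0.458 + 0.825)/(1 + 0.458×0.825) = 1.283/1.37785 = 0.9312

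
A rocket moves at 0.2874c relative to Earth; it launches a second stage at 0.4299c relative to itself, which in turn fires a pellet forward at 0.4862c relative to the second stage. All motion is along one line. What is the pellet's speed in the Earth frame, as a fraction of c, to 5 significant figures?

Compose boost 2: (0.4299 + 0.2874)/(1 + 0.4299×0.2874) = 0.71730/1.123553 = 0.6384210
Compose boost 3: (0.4862 + 0.6384210)/(1 + 0.4862×0.6384210) = 1.124621/1.310400 = 0.85823

u ≈ 0.85823c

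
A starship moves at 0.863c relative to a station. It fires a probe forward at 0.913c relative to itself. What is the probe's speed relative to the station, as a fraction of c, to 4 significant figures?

Relativistic velocity addition: u = (u' + v)/(1 + u'v/c²)
= (0.913 + 0.863)/(1 + 0.913×0.863) = 1.776/1.78792 = 0.9933

u ≈ 0.9933c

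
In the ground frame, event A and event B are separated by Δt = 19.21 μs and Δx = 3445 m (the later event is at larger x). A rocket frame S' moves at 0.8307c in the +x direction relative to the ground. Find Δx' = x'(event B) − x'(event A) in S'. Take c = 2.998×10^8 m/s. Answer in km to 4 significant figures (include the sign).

Δx' ≈ -2.405 km

γ = 1/√(1 − 0.8307²) = 1.79623
Δx' = γ(Δx − vΔt) = 1.79623 × (3445 m − 0.8307×(2.998×10^8 m/s)×19.21×10^-6 s)
= 1.79623 × (-1339.13 m) = -2.405 km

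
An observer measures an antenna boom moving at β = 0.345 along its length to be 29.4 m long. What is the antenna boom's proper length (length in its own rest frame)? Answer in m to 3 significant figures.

L₀ ≈ 31.3 m

γ = 1/√(1 − 0.345²) = 1.0654
L₀ = γL = 1.0654 × 29.4 = 31.3 m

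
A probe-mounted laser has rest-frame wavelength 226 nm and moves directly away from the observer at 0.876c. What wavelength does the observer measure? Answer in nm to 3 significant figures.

λ_obs ≈ 879 nm

Relativistic Doppler: λ_obs = λ_src √((1+β)/(1−β))
= 226 × √(1.8760/0.12400) = 226 × 3.8896 = 879 nm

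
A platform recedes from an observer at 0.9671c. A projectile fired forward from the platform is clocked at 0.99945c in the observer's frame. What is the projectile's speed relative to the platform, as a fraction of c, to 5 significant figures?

u' ≈ 0.96764c

Inverse velocity addition: u' = (u − v)/(1 − uv/c²)
= (0.99945 − 0.9671)/(1 − 0.99945×0.9671) = 0.032350/0.03343191 = 0.96764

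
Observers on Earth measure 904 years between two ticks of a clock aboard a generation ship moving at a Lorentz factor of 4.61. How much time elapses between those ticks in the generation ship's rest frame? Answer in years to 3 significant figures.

γ = 4.61 (given)
Proper time: τ₀ = Δt/γ = 904/4.61 = 196 years

τ₀ ≈ 196 years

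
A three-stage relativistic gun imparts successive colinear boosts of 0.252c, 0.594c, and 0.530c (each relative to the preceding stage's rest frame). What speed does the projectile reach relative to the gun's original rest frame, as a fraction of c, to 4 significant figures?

u ≈ 0.9107c

Compose boost 2: (0.594 + 0.252)/(1 + 0.594×0.252) = 0.8460/1.14969 = 0.735852
Compose boost 3: (0.530 + 0.735852)/(1 + 0.530×0.735852) = 1.26585/1.39000 = 0.9107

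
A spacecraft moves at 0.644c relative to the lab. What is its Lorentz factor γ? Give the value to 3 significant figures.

γ = 1/√(1 − β²) = 1/√(1 − 0.644²) = 1/√(0.58526) = 1.31

γ ≈ 1.31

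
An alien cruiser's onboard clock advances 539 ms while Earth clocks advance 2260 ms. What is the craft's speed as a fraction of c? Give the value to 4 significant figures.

β ≈ 0.9711

γ = Δt/τ₀ = 2260/539 = 4.19295
β = √(1 − 1/γ²) = √(1 − 1/4.19295²) = 0.9711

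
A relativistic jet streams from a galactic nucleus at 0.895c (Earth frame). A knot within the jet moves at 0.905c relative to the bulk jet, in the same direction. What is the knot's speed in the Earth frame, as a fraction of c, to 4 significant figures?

Relativistic velocity addition: u = (u' + v)/(1 + u'v/c²)
= (0.905 + 0.895)/(1 + 0.905×0.895) = 1.800/1.80998 = 0.9945

u ≈ 0.9945c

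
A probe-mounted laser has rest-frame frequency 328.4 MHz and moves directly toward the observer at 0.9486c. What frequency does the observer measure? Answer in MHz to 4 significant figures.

Relativistic Doppler: f_obs = f_src √((1+β)/(1−β))
= 328.4 × √(1.94860/0.0514000) = 328.4 × 6.15715 = 2022 MHz

f_obs ≈ 2022 MHz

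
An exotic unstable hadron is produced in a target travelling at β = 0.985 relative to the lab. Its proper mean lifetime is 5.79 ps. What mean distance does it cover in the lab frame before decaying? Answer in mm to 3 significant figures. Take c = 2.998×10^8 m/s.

d ≈ 9.91 mm

γ = 1/√(1 − 0.985²) = 5.7953
Dilated lifetime: Δt = γτ₀ = 5.7953 × 5.79 ps = 33.555 ps
d = vΔt = 0.985c × 33.555 ps = 2.9530×10^8 m/s × 3.3555×10^-11 s = 9.91 mm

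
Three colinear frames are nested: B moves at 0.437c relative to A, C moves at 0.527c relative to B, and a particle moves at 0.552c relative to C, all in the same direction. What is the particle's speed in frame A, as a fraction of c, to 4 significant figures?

Compose boost 2: (0.527 + 0.437)/(1 + 0.527×0.437) = 0.9640/1.23030 = 0.783549
Compose boost 3: (0.552 + 0.783549)/(1 + 0.552×0.783549) = 1.33555/1.43252 = 0.9323

u ≈ 0.9323c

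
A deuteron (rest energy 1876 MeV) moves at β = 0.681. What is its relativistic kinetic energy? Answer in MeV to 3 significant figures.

γ = 1/√(1 − 0.681²) = 1.3656
K = (γ − 1)m₀c² = (1.3656 − 1) × 1876 MeV = 0.36559 × 1876 MeV = 686 MeV

K ≈ 686 MeV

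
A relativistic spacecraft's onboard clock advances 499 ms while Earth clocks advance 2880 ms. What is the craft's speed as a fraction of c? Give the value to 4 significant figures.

γ = Δt/τ₀ = 2880/499 = 5.77154
β = √(1 − 1/γ²) = √(1 − 1/5.77154²) = 0.9849

β ≈ 0.9849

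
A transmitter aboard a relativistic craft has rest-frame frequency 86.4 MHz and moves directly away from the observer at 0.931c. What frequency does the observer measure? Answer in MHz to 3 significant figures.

Relativistic Doppler: f_obs = f_src √((1−β)/(1+β))
= 86.4 × √(0.069000/1.9310) = 86.4 × 0.18903 = 16.3 MHz

f_obs ≈ 16.3 MHz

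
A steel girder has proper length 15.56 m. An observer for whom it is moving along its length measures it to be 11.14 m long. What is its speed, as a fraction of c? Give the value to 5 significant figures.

β ≈ 0.69816

γ = L₀/L = 15.56/11.14 = 1.396768
β = √(1 − 1/γ²) = 0.69816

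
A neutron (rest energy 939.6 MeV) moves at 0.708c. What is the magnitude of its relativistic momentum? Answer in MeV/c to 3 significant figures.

p ≈ 942 MeV/c

γ = 1/√(1 − 0.708²) = 1.4160
p = γβm₀c = 1.4160 × 0.708 × 939.6 MeV/c = 942 MeV/c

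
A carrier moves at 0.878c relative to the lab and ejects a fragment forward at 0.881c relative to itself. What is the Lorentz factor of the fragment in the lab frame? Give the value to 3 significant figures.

u_lab = (0.881 + 0.878)/(1 + 0.881×0.878) = 1.759/1.77352 = 0.991814
γ = 1/√(1 − 0.991814²) = 7.83

γ ≈ 7.83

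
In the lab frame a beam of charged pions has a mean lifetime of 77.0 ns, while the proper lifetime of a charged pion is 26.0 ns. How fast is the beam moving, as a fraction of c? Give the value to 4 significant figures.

β ≈ 0.9413

γ = Δt/τ₀ = 77.0/26.0 = 2.96154
β = √(1 − 1/γ²) = √(1 − 1/2.96154²) = 0.9413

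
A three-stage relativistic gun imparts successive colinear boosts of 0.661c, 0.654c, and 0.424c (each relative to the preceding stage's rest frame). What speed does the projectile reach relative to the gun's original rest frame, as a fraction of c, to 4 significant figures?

Compose boost 2: (0.654 + 0.661)/(1 + 0.654×0.661) = 1.315/1.43229 = 0.918108
Compose boost 3: (0.424 + 0.918108)/(1 + 0.424×0.918108) = 1.34211/1.38928 = 0.9660

u ≈ 0.9660c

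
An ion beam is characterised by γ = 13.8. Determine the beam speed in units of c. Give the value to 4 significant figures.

β = √(1 − 1/γ²) = √(1 − 1/13.8²) = √(0.994749) = 0.9974

β ≈ 0.9974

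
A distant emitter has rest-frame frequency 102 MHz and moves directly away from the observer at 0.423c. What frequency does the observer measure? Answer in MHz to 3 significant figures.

Relativistic Doppler: f_obs = f_src √((1−β)/(1+β))
= 102 × √(0.57700/1.4230) = 102 × 0.63677 = 65.0 MHz

f_obs ≈ 65.0 MHz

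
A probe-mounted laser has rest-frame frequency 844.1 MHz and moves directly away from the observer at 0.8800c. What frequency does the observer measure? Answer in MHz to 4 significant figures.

Relativistic Doppler: f_obs = f_src √((1−β)/(1+β))
= 844.1 × √(0.120000/1.88000) = 844.1 × 0.252646 = 213.3 MHz

f_obs ≈ 213.3 MHz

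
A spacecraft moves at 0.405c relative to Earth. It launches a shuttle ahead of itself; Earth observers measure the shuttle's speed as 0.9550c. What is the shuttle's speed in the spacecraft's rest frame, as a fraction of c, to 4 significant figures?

u' ≈ 0.8969c

Inverse velocity addition: u' = (u − v)/(1 − uv/c²)
= (0.9550 − 0.405)/(1 − 0.9550×0.405) = 0.5500/0.613225 = 0.8969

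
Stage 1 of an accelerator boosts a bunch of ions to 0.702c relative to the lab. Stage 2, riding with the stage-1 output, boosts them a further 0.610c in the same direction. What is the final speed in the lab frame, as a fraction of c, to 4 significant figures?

Compose boost 2: (0.610 + 0.702)/(1 + 0.610×0.702) = 1.312/1.42822 = 0.9186

u ≈ 0.9186c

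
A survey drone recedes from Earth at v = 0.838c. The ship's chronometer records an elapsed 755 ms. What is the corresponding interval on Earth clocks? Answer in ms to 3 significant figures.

γ = 1/√(1 − 0.838²) = 1.8326
Time dilation: Δt = γτ₀ = 1.8326 × 755 ms = 1380 ms

Δt ≈ 1380 ms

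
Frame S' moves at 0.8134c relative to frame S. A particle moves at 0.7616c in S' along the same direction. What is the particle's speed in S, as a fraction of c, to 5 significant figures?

u ≈ 0.97253c

Relativistic velocity addition: u = (u' + v)/(1 + u'v/c²)
= (0.7616 + 0.8134)/(1 + 0.7616×0.8134) = 1.5750/1.619485 = 0.97253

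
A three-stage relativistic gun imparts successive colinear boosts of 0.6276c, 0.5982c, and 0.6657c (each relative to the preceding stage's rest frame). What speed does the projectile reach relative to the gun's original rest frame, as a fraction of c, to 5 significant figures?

Compose boost 2: (0.5982 + 0.6276)/(1 + 0.5982×0.6276) = 1.2258/1.375430 = 0.8912120
Compose boost 3: (0.6657 + 0.8912120)/(1 + 0.6657×0.8912120) = 1.556912/1.593280 = 0.97717

u ≈ 0.97717c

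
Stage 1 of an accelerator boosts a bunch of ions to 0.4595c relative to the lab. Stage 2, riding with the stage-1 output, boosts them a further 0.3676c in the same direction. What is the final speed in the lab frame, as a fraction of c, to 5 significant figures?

Compose boost 2: (0.3676 + 0.4595)/(1 + 0.3676×0.4595) = 0.82710/1.168912 = 0.70758

u ≈ 0.70758c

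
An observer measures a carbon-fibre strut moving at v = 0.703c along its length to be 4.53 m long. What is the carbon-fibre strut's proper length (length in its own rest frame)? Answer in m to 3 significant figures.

γ = 1/√(1 − 0.703²) = 1.4061
L₀ = γL = 1.4061 × 4.53 = 6.37 m

L₀ ≈ 6.37 m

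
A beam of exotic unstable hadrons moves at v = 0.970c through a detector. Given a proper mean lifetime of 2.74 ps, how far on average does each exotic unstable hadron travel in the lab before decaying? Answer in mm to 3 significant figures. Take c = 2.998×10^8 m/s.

d ≈ 3.28 mm

γ = 1/√(1 − 0.970²) = 4.1135
Dilated lifetime: Δt = γτ₀ = 4.1135 × 2.74 ps = 11.271 ps
d = vΔt = 0.970c × 11.271 ps = 2.9081×10^8 m/s × 1.1271×10^-11 s = 3.28 mm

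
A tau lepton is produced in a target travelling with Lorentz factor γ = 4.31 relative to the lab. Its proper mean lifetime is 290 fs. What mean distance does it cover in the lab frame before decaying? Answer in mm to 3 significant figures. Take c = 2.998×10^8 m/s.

β = √(1 − 1/γ²) = √(1 − 1/4.31²) = 0.97271
Dilated lifetime: Δt = γτ₀ = 4.31 × 290 fs = 1249.9 fs
d = vΔt = 0.97271c × 1249.9 fs = 2.9162×10^8 m/s × 1.2499×10^-12 s = 0.364 mm

d ≈ 0.364 mm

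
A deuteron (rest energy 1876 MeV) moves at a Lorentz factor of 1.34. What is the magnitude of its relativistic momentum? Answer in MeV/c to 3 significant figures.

p ≈ 1670 MeV/c

β = √(1 − 1/γ²) = √(1 − 1/1.34²) = 0.66564
p = γβm₀c = 1.34 × 0.66564 × 1876 MeV/c = 1670 MeV/c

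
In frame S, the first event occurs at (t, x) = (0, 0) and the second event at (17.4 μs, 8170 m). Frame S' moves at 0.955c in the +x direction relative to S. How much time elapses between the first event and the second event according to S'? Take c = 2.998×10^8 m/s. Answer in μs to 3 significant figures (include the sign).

Δt' ≈ -29.1 μs

γ = 1/√(1 − 0.955²) = 3.3715
Δt' = γ(Δt − vΔx/c²) = 3.3715 × (17.4 μs − 0.955×8170 m / (2.998×10^8 m/s))
= 3.3715 × (-8.6252 μs) = -29.1 μs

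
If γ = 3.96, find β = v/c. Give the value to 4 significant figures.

β ≈ 0.9676

β = √(1 − 1/γ²) = √(1 − 1/3.96²) = √(0.936231) = 0.9676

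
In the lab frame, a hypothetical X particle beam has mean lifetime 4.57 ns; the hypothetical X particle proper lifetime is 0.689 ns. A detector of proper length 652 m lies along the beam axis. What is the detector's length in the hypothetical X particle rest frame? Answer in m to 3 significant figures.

Time dilation ⇒ γ = Δt/τ₀ = 4.57/0.689 = 6.6328
Length contraction: L = L₀/γ = 652/6.6328 = 98.3 m

L ≈ 98.3 m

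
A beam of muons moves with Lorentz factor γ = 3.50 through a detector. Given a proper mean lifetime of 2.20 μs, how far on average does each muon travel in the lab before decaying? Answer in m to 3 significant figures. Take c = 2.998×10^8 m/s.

d ≈ 2210 m

β = √(1 − 1/γ²) = √(1 − 1/3.50²) = 0.95831
Dilated lifetime: Δt = γτ₀ = 3.50 × 2.20 μs = 7.7000 μs
d = vΔt = 0.95831c × 7.7000 μs = 2.8730×10^8 m/s × 7.7000×10^-6 s = 2210 m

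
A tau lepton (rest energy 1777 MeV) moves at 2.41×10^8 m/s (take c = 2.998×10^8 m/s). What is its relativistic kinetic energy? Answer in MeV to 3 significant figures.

K ≈ 1210 MeV

β = v/c = 2.41×10^8 / 2.998×10^8 = 0.80387
γ = 1/√(1 − 0.80387²) = 1.6812
K = (γ − 1)m₀c² = (1.6812 − 1) × 1777 MeV = 0.68122 × 1777 MeV = 1210 MeV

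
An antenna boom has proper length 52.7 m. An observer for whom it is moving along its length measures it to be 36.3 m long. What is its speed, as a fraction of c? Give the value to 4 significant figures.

γ = L₀/L = 52.7/36.3 = 1.45179
β = √(1 − 1/γ²) = 0.7249

β ≈ 0.7249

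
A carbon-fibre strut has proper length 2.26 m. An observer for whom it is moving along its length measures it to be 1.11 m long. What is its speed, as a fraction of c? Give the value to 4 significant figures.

β ≈ 0.8711

γ = L₀/L = 2.26/1.11 = 2.03604
β = √(1 − 1/γ²) = 0.8711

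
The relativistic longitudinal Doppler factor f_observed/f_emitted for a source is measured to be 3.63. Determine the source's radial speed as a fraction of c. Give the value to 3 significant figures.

f_obs/f_src = √((1+β)/(1−β)) = 3.63  ⇒  (1+β)/(1−β) = 13.177
β = |1 − D²|/(1 + D²) = |1 − 13.177|/(1 + 13.177) = 0.859

β ≈ 0.859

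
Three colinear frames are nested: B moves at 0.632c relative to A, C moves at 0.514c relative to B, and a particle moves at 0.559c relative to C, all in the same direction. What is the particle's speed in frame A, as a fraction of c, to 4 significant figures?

u ≈ 0.9599c

Compose boost 2: (0.514 + 0.632)/(1 + 0.514×0.632) = 1.146/1.32485 = 0.865005
Compose boost 3: (0.559 + 0.865005)/(1 + 0.559×0.865005) = 1.42400/1.48354 = 0.9599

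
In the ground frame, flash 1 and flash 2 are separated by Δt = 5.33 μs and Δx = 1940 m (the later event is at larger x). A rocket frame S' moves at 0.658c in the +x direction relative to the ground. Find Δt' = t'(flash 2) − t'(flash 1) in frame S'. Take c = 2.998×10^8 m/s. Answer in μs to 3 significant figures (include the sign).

γ = 1/√(1 − 0.658²) = 1.3280
Δt' = γ(Δt − vΔx/c²) = 1.3280 × (5.33 μs − 0.658×1940 m / (2.998×10^8 m/s))
= 1.3280 × (1.0721 μs) = 1.42 μs

Δt' ≈ 1.42 μs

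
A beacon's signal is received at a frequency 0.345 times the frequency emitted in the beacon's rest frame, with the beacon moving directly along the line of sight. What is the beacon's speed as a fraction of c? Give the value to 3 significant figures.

β ≈ 0.787

f_obs/f_src = √((1−β)/(1+β)) = 0.345  ⇒  (1−β)/(1+β) = 0.11902
β = |1 − D²|/(1 + D²) = |1 − 0.11902|/(1 + 0.11902) = 0.787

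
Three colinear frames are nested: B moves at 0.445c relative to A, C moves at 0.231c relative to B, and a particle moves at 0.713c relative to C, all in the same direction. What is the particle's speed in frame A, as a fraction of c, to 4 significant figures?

u ≈ 0.9227c

Compose boost 2: (0.231 + 0.445)/(1 + 0.231×0.445) = 0.6760/1.10279 = 0.612988
Compose boost 3: (0.713 + 0.612988)/(1 + 0.713×0.612988) = 1.32599/1.43706 = 0.9227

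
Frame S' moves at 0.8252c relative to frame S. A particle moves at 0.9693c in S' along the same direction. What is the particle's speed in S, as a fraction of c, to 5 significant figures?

Relativistic velocity addition: u = (u' + v)/(1 + u'v/c²)
= (0.9693 + 0.8252)/(1 + 0.9693×0.8252) = 1.7945/1.799866 = 0.99702

u ≈ 0.99702c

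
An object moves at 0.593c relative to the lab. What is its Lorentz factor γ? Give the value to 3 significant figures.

γ = 1/√(1 − β²) = 1/√(1 − 0.593²) = 1/√(0.64835) = 1.24

γ ≈ 1.24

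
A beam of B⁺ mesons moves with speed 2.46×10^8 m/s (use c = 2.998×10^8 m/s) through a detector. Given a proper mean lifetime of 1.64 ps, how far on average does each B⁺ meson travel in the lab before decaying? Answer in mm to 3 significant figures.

d ≈ 0.706 mm

β = v/c = 2.46×10^8 / 2.998×10^8 = 0.82055
γ = 1/√(1 − 0.82055²) = 1.7495
Dilated lifetime: Δt = γτ₀ = 1.7495 × 1.64 ps = 2.8692 ps
d = vΔt = 0.82055c × 2.8692 ps = 2.4600×10^8 m/s × 2.8692×10^-12 s = 0.706 mm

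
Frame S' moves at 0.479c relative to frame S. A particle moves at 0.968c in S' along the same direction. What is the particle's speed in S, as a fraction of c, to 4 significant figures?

Relativistic velocity addition: u = (u' + v)/(1 + u'v/c²)
= (0.968 + 0.479)/(1 + 0.968×0.479) = 1.447/1.46367 = 0.9886

u ≈ 0.9886c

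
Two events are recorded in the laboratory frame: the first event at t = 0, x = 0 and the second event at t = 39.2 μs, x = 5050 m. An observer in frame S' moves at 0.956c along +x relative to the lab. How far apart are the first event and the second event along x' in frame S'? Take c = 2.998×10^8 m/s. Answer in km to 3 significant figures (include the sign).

γ = 1/√(1 − 0.956²) = 3.4087
Δx' = γ(Δx − vΔt) = 3.4087 × (5050 m − 0.956×(2.998×10^8 m/s)×39.2×10^-6 s)
= 3.4087 × (-6185.1 m) = -21.1 km

Δx' ≈ -21.1 km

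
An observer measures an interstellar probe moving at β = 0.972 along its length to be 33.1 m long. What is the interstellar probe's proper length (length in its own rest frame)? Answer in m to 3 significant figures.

L₀ ≈ 141 m

γ = 1/√(1 − 0.972²) = 4.2557
L₀ = γL = 4.2557 × 33.1 = 141 m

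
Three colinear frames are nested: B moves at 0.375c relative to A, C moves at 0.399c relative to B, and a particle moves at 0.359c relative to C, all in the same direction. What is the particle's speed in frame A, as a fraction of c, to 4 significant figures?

Compose boost 2: (0.399 + 0.375)/(1 + 0.399×0.375) = 0.7740/1.14962 = 0.673263
Compose boost 3: (0.359 + 0.673263)/(1 + 0.359×0.673263) = 1.03226/1.24170 = 0.8313

u ≈ 0.8313c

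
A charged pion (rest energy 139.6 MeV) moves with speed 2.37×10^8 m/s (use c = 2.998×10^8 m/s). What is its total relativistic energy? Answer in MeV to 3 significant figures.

β = v/c = 2.37×10^8 / 2.998×10^8 = 0.79053
γ = 1/√(1 − 0.79053²) = 1.6328
E = γm₀c² = 1.6328 × 139.6 MeV = 228 MeV

E ≈ 228 MeV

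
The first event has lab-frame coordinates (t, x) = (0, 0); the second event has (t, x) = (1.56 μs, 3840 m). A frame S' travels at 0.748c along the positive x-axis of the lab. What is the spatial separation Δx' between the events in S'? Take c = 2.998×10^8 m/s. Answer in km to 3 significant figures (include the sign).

γ = 1/√(1 − 0.748²) = 1.5067
Δx' = γ(Δx − vΔt) = 1.5067 × (3840 m − 0.748×(2.998×10^8 m/s)×1.56×10^-6 s)
= 1.5067 × (3490.2 m) = 5.26 km

Δx' ≈ 5.26 km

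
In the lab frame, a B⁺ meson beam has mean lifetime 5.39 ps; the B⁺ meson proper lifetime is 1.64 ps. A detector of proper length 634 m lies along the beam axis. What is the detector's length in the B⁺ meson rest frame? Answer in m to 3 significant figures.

Time dilation ⇒ γ = Δt/τ₀ = 5.39/1.64 = 3.2866
Length contraction: L = L₀/γ = 634/3.2866 = 193 m

L ≈ 193 m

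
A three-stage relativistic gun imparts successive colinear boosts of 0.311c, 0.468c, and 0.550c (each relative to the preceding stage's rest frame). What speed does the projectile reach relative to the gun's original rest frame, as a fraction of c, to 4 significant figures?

Compose boost 2: (0.468 + 0.311)/(1 + 0.468×0.311) = 0.7790/1.14555 = 0.680024
Compose boost 3: (0.550 + 0.680024)/(1 + 0.550×0.680024) = 1.23002/1.37401 = 0.8952

u ≈ 0.8952c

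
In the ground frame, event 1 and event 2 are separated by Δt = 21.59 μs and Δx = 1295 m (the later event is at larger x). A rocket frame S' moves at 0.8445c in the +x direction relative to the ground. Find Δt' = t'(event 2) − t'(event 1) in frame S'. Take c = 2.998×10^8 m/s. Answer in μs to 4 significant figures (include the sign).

γ = 1/√(1 − 0.8445²) = 1.86722
Δt' = γ(Δt − vΔx/c²) = 1.86722 × (21.59 μs − 0.8445×1295 m / (2.998×10^8 m/s))
= 1.86722 × (17.9421 μs) = 33.50 μs

Δt' ≈ 33.50 μs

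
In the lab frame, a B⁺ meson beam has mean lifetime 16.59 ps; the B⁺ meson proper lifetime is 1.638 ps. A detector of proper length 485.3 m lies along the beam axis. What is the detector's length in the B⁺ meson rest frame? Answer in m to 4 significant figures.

L ≈ 47.92 m

Time dilation ⇒ γ = Δt/τ₀ = 16.59/1.638 = 10.1282
Length contraction: L = L₀/γ = 485.3/10.1282 = 47.92 m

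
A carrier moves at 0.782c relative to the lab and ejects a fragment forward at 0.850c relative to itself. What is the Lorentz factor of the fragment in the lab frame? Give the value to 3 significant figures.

γ ≈ 5.07

u_lab = (0.850 + 0.782)/(1 + 0.850×0.782) = 1.632/1.66470 = 0.980357
γ = 1/√(1 − 0.980357²) = 5.07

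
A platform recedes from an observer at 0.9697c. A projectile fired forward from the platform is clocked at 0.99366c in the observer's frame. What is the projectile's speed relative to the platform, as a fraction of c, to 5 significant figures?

Inverse velocity addition: u' = (u − v)/(1 − uv/c²)
= (0.99366 − 0.9697)/(1 − 0.99366×0.9697) = 0.023960/0.03644790 = 0.65738

u' ≈ 0.65738c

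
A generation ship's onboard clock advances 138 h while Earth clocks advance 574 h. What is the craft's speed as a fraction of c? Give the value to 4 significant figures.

γ = Δt/τ₀ = 574/138 = 4.15942
β = √(1 − 1/γ²) = √(1 − 1/4.15942²) = 0.9707

β ≈ 0.9707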